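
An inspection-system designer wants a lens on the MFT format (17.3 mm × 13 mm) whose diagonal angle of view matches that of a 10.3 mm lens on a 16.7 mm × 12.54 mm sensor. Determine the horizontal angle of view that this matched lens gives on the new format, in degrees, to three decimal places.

78.047°

Sensor diagonal = √(16.7² + 12.54²) = √436.1416 ≈ 20.8840 mm.
Sensor diagonal = √(17.3² + 13²) = √468.2900 ≈ 21.6400 mm.
Equal diagonal AOV ⇒ f₂ = f₁ · 21.6400/20.8840 = 10.3 × 1.03620 ≈ 10.6729 mm.
Horizontal AOV on the new format = 2·arctan(17.3 / (2 × 10.6729)) = 2·arctan(0.81047) ≈ 78.0472°.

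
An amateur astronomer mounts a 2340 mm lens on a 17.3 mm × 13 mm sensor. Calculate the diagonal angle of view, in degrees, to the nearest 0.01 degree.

0.53°

Sensor diagonal = √(17.3² + 13²) = √468.2900 ≈ 21.6400 mm.
Angle of view α = 2·arctan(d/2f) with d = 21.6400 mm and f = 2340 mm.
d/2f = 0.00462; arctan(0.00462) ≈ 0.2649°, so α ≈ 0.5299°.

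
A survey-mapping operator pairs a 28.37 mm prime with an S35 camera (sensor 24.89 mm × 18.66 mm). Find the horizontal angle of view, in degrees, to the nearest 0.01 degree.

47.37°

Angle of view α = 2·arctan(w/2f) with w = 24.89 mm and f = 28.37 mm.
w/2f = 0.43867; arctan(0.43867) ≈ 23.6855°, so α ≈ 47.3710°.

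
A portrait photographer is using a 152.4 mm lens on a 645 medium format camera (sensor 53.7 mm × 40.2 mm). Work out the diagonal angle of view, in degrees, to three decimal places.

Sensor diagonal = √(53.7² + 40.2²) = √4499.7300 ≈ 67.0800 mm.
Angle of view α = 2·arctan(d/2f) with d = 67.0800 mm and f = 152.4 mm.
d/2f = 0.22008; arctan(0.22008) ≈ 12.4117°, so α ≈ 24.8235°.

24.823°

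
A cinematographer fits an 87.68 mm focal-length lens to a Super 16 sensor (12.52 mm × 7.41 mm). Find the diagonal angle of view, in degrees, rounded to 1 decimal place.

9.5°

Sensor diagonal = √(12.52² + 7.41²) = √211.6585 ≈ 14.5485 mm.
Angle of view α = 2·arctan(d/2f) with d = 14.5485 mm and f = 87.68 mm.
d/2f = 0.08296; arctan(0.08296) ≈ 4.7426°, so α ≈ 9.4852°.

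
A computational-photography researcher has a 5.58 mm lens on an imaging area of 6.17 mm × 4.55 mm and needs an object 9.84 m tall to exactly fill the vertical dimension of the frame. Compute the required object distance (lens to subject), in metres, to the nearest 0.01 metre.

W: 9.84 m = 9840 mm.
Magnification m = h/W = dᵢ/dₒ; combined with 1/f = 1/dₒ + 1/dᵢ this gives dₒ = f·(1 + W/h).
dₒ = 5.58 mm × (1 + 9840/4.55) = 5.58 × 2163.6374 ≈ 12073.096 mm = 12.0731 m.

12.07 m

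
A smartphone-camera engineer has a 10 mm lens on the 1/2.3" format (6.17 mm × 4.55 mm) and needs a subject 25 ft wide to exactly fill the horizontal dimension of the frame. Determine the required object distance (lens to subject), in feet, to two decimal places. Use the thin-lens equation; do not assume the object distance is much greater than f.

40.55 ft

W: 25 ft × 304.8 mm/ft = 7620.00 mm.
Magnification m = w/W = dᵢ/dₒ; combined with 1/f = 1/dₒ + 1/dᵢ this gives dₒ = f·(1 + W/w).
dₒ = 10 mm × (1 + 7620/6.17) = 10 × 1236.0081 ≈ 12360.081 mm = 12360.081/304.8 ft = 40.5514 ft.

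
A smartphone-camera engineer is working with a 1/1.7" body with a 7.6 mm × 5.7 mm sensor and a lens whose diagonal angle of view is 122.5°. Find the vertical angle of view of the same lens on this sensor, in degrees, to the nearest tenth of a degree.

95.1°

Sensor diagonal = √(7.6² + 5.7²) = √90.2500 ≈ 9.5000 mm.
From the diagonal AOV: f = 9.5000 / (2·tan(61.25°)) = 9.5000 / 3.64552 ≈ 2.6059 mm.
Vertical AOV = 2·arctan(5.7 / (2 × 2.6059)) = 2·arctan(1.09366) ≈ 95.1226°.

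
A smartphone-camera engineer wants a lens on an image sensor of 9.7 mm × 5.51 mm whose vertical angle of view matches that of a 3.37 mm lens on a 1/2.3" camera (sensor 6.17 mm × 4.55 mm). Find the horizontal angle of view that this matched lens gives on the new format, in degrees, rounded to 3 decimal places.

99.842°

Equal vertical AOV ⇒ f₂ = f₁ · 5.51/4.55 = 3.37 × 1.21099 ≈ 4.0810 mm.
Horizontal AOV on the new format = 2·arctan(9.7 / (2 × 4.0810)) = 2·arctan(1.18842) ≈ 99.8421°.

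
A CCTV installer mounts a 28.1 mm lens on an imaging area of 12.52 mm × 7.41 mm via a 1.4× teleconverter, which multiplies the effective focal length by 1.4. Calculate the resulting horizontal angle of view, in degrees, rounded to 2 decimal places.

Effective focal length f = 28.1 × 1.4 = 39.34 mm.
α = 2·arctan(12.52 / (2 × 39.34)) = 2·arctan(0.15913) ≈ 18.0828°.

18.08°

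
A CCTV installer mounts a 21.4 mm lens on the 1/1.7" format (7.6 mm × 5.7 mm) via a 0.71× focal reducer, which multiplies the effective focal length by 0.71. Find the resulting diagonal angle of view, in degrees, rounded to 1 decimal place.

Effective focal length f = 21.4 × 0.71 = 15.194 mm.
Sensor diagonal = √(7.6² + 5.7²) = √90.2500 ≈ 9.5000 mm.
α = 2·arctan(9.500 / (2 × 15.194)) = 2·arctan(0.31262) ≈ 34.7209°.

34.7°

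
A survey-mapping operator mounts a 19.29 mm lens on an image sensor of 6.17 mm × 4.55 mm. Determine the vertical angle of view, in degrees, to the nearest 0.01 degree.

13.45°

Angle of view α = 2·arctan(h/2f) with h = 4.55 mm and f = 19.29 mm.
h/2f = 0.11794; arctan(0.11794) ≈ 6.7262°, so α ≈ 13.4524°.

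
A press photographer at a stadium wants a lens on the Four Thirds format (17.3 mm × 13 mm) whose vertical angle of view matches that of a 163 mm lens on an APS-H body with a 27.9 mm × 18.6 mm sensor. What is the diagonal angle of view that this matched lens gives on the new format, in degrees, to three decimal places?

Equal vertical AOV ⇒ f₂ = f₁ · 13/18.6 = 163 × 0.69892 ≈ 113.9247 mm.
Sensor diagonal = √(17.3² + 13²) = √468.2900 ≈ 21.6400 mm.
Diagonal AOV on the new format = 2·arctan(21.6400 / (2 × 113.9247)) = 2·arctan(0.09498) ≈ 10.8508°.

10.851°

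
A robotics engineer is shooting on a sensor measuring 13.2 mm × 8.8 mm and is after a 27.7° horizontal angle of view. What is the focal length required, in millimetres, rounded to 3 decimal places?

26.770 mm

From α = 2·arctan(w/2f) we get f = w / (2·tan(α/2)).
With w = 13.2 mm and α/2 = 13.85°, tan(α/2) ≈ 0.24655, so f ≈ 13.2 / 0.49310 ≈ 26.7695 mm.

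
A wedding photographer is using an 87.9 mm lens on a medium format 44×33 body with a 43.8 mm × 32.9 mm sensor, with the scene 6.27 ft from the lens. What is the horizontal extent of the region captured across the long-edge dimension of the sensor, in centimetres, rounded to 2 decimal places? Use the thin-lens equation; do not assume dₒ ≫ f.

90.85 cm

dₒ: 6.27 ft × 304.8 mm/ft = 1911.10 mm.
Similar triangles through the lens centre give W/dₒ = w/dᵢ; with 1/f = 1/dₒ + 1/dᵢ this gives W = w·(dₒ − f)/f.
W = 43.8 mm × (1911.1 − 87.9) / 87.9 = 43.8 × 20.7417 ≈ 908.487 mm = 90.8487 cm.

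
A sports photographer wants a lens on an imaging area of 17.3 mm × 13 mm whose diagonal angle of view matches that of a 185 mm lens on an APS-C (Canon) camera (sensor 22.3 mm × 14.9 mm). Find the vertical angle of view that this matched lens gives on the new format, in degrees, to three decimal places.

Sensor diagonal = √(22.3² + 14.9²) = √719.3000 ≈ 26.8198 mm.
Sensor diagonal = √(17.3² + 13²) = √468.2900 ≈ 21.6400 mm.
Equal diagonal AOV ⇒ f₂ = f₁ · 21.6400/26.8198 = 185 × 0.80687 ≈ 149.2706 mm.
Vertical AOV on the new format = 2·arctan(13 / (2 × 149.2706)) = 2·arctan(0.04355) ≈ 4.9867°.

4.987°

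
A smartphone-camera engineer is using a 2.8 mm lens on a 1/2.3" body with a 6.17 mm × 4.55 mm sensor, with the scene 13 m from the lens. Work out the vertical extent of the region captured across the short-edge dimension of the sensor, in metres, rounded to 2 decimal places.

dₒ: 13 m = 13000 mm.
Similar triangles through the lens centre give W/dₒ = h/dᵢ; with 1/f = 1/dₒ + 1/dᵢ this gives W = h·(dₒ − f)/f.
W = 4.55 mm × (13000 − 2.8) / 2.8 = 4.55 × 4641.8571 ≈ 21120.450 mm = 21.1205 m.

21.12 m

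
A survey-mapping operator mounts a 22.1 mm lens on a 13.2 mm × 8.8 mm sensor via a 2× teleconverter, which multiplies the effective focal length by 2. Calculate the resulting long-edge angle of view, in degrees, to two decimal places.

16.99°

Effective focal length f = 22.1 × 2 = 44.2 mm.
α = 2·arctan(13.2 / (2 × 44.2)) = 2·arctan(0.14932) ≈ 16.9855°.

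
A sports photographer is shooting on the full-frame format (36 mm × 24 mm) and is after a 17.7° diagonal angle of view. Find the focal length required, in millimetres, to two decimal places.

138.94 mm

Sensor diagonal = √(36² + 24²) = √1872.0000 ≈ 43.2666 mm.
From α = 2·arctan(d/2f) we get f = d / (2·tan(α/2)).
With d = 43.2666 mm and α/2 = 8.85°, tan(α/2) ≈ 0.15570, so f ≈ 43.2666 / 0.31140 ≈ 138.9406 mm.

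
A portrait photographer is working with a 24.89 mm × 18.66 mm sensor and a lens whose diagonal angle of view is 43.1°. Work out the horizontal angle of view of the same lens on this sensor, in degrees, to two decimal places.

Sensor diagonal = √(24.89² + 18.66²) = √967.7077 ≈ 31.1080 mm.
From the diagonal AOV: f = 31.1080 / (2·tan(21.55°)) = 31.1080 / 0.78984 ≈ 39.3853 mm.
Horizontal AOV = 2·arctan(24.89 / (2 × 39.3853)) = 2·arctan(0.31598) ≈ 35.0711°.

35.07°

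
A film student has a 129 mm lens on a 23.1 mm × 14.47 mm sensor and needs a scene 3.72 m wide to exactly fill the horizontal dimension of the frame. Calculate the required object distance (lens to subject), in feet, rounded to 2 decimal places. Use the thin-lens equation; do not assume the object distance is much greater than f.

68.58 ft

W: 3.72 m = 3720 mm.
Magnification m = w/W = dᵢ/dₒ; combined with 1/f = 1/dₒ + 1/dᵢ this gives dₒ = f·(1 + W/w).
dₒ = 129 mm × (1 + 3720/23.1) = 129 × 162.0390 ≈ 20903.026 mm = 20903.026/304.8 ft = 68.5795 ft.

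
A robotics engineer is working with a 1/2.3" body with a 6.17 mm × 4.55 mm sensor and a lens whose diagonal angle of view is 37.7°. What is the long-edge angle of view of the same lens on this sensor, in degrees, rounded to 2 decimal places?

30.73°

Sensor diagonal = √(6.17² + 4.55²) = √58.7714 ≈ 7.6663 mm.
From the diagonal AOV: f = 7.6663 / (2·tan(18.85°)) = 7.6663 / 0.68280 ≈ 11.2276 mm.
Long-edge AOV = 2·arctan(6.17 / (2 × 11.2276)) = 2·arctan(0.27477) ≈ 30.7279°.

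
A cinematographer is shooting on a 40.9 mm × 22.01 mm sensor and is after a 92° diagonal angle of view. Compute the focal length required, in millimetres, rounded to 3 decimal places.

22.426 mm

Sensor diagonal = √(40.9² + 22.01²) = √2157.2501 ≈ 46.4462 mm.
From α = 2·arctan(d/2f) we get f = d / (2·tan(α/2)).
With d = 46.4462 mm and α/2 = 46°, tan(α/2) ≈ 1.03553, so f ≈ 46.4462 / 2.07106 ≈ 22.4263 mm.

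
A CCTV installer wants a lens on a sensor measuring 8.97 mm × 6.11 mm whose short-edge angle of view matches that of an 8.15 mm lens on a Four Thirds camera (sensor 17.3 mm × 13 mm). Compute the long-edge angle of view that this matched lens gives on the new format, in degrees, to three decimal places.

99.001°

Equal short-edge AOV ⇒ f₂ = f₁ · 6.11/13 = 8.15 × 0.47000 ≈ 3.8305 mm.
Long-edge AOV on the new format = 2·arctan(8.97 / (2 × 3.8305)) = 2·arctan(1.17087) ≈ 99.0008°.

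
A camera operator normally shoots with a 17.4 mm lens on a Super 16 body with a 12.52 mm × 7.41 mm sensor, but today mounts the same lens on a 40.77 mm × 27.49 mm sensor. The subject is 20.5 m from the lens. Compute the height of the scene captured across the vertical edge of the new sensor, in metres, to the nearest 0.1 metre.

The focal length stays 17.4 mm; the relevant sensor dimension is now h = 27.49 mm. Object distance dₒ = 20.5 m = 20500 mm.
Thin-lens field height W = h·(dₒ − f)/f = 27.49 × (20500 − 17.4)/17.4 ≈ 32360.154 mm = 32.3602 m.

32.4 m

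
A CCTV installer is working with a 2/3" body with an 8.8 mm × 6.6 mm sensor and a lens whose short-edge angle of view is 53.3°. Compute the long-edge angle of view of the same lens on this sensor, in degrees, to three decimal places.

From the short-edge AOV: f = 6.6 / (2·tan(26.65°)) = 6.6 / 1.00371 ≈ 6.5756 mm.
Long-edge AOV = 2·arctan(8.8 / (2 × 6.5756)) = 2·arctan(0.66914) ≈ 67.5761°.

67.576°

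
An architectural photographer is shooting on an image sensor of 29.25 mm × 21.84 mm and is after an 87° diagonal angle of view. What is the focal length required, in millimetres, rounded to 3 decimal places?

Sensor diagonal = √(29.25² + 21.84²) = √1332.5481 ≈ 36.5041 mm.
From α = 2·arctan(d/2f) we get f = d / (2·tan(α/2)).
With d = 36.5041 mm and α/2 = 43.5°, tan(α/2) ≈ 0.94896, so f ≈ 36.5041 / 1.89793 ≈ 19.2336 mm.

19.234 mm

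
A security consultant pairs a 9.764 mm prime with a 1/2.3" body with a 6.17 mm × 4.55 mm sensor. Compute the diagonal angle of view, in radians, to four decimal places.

Sensor diagonal = √(6.17² + 4.55²) = √58.7714 ≈ 7.6663 mm.
Angle of view α = 2·arctan(d/2f) with d = 7.6663 mm and f = 9.764 mm.
d/2f = 0.39258; arctan(0.39258) ≈ 0.3741 rad, so α ≈ 0.7482 rad.

0.7482 rad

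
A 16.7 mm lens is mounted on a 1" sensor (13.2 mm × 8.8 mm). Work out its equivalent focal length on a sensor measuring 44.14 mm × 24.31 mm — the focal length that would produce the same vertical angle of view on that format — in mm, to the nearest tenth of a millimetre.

Equal angle of view means equal height/f ratio, so f₂ = f₁ · (height₂/height₁) = 16.7 × 24.31/8.8.
f₂ = 16.7 × 2.76250 ≈ 46.134 mm.

46.1 mm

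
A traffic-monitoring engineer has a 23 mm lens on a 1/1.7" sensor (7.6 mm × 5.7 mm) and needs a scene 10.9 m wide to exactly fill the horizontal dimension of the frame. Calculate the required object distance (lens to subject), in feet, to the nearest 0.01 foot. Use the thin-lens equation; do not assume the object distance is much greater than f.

W: 10.9 m = 10900 mm.
Magnification m = w/W = dᵢ/dₒ; combined with 1/f = 1/dₒ + 1/dᵢ this gives dₒ = f·(1 + W/w).
dₒ = 23 mm × (1 + 10900/7.6) = 23 × 1435.2105 ≈ 33009.842 mm = 33009.842/304.8 ft = 108.3 ft.

108.30 ft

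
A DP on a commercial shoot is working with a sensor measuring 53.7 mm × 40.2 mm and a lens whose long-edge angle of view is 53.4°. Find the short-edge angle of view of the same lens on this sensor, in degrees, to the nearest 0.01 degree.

41.26°

From the long-edge AOV: f = 53.7 / (2·tan(26.7°)) = 53.7 / 1.00590 ≈ 53.3853 mm.
Short-edge AOV = 2·arctan(40.2 / (2 × 53.3853)) = 2·arctan(0.37651) ≈ 41.2635°.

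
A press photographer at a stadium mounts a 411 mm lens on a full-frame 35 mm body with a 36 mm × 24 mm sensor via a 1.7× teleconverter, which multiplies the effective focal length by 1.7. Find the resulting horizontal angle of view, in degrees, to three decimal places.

Effective focal length f = 411 × 1.7 = 698.7 mm.
α = 2·arctan(36 / (2 × 698.7)) = 2·arctan(0.02576) ≈ 2.9515°.

2.951°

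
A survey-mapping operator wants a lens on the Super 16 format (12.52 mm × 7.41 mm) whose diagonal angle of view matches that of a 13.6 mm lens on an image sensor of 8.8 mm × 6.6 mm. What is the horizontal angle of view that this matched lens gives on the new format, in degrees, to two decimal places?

Sensor diagonal = √(8.8² + 6.6²) = √121.0000 ≈ 11.0000 mm.
Sensor diagonal = √(12.52² + 7.41²) = √211.6585 ≈ 14.5485 mm.
Equal diagonal AOV ⇒ f₂ = f₁ · 14.5485/11.0000 = 13.6 × 1.32259 ≈ 17.9872 mm.
Horizontal AOV on the new format = 2·arctan(12.52 / (2 × 17.9872)) = 2·arctan(0.34802) ≈ 38.3783°.

38.38°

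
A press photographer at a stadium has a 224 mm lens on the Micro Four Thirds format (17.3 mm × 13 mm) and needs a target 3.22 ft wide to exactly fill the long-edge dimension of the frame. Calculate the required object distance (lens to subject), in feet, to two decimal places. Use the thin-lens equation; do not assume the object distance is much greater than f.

42.43 ft

W: 3.22 ft × 304.8 mm/ft = 981.46 mm.
Magnification m = w/W = dᵢ/dₒ; combined with 1/f = 1/dₒ + 1/dᵢ this gives dₒ = f·(1 + W/w).
dₒ = 224 mm × (1 + 981.456/17.3) = 224 × 57.7316 ≈ 12931.869 mm = 12931.869/304.8 ft = 42.4274 ft.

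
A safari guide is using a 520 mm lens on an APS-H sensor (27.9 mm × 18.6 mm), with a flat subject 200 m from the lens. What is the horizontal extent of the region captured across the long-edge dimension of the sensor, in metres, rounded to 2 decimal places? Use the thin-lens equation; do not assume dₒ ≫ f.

dₒ: 200 m = 200000 mm.
Similar triangles through the lens centre give W/dₒ = w/dᵢ; with 1/f = 1/dₒ + 1/dᵢ this gives W = w·(dₒ − f)/f.
W = 27.9 mm × (200000 − 520) / 520 = 27.9 × 383.6154 ≈ 10702.869 mm = 10.7029 m.

10.70 m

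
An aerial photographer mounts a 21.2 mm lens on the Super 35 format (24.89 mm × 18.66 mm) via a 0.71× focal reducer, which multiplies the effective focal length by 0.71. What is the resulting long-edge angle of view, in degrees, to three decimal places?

79.168°

Effective focal length f = 21.2 × 0.71 = 15.052 mm.
α = 2·arctan(24.89 / (2 × 15.052)) = 2·arctan(0.82680) ≈ 79.1679°.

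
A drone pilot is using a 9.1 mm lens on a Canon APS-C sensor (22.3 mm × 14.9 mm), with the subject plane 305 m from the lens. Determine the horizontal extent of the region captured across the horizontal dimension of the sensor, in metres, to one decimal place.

dₒ: 305 m = 305000 mm.
Similar triangles through the lens centre give W/dₒ = w/dᵢ; with 1/f = 1/dₒ + 1/dᵢ this gives W = w·(dₒ − f)/f.
W = 22.3 mm × (305000 − 9.1) / 9.1 = 22.3 × 33515.4835 ≈ 747395.282 mm = 747.395 m.

747.4 m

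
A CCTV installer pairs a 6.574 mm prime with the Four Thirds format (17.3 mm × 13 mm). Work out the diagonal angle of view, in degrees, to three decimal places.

Sensor diagonal = √(17.3² + 13²) = √468.2900 ≈ 21.6400 mm.
Angle of view α = 2·arctan(d/2f) with d = 21.6400 mm and f = 6.574 mm.
d/2f = 1.64588; arctan(1.64588) ≈ 58.7180°, so α ≈ 117.4361°.

117.436°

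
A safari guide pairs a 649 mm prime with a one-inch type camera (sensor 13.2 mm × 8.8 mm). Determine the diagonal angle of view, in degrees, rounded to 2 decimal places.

Sensor diagonal = √(13.2² + 8.8²) = √251.6800 ≈ 15.8644 mm.
Angle of view α = 2·arctan(d/2f) with d = 15.8644 mm and f = 649 mm.
d/2f = 0.01222; arctan(0.01222) ≈ 0.7002°, so α ≈ 1.4005°.

1.40°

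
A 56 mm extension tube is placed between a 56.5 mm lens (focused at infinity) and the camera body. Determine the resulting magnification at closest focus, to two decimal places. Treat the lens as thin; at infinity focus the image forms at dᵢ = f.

0.99×

The tube moves the image plane from f to f + e, so dᵢ = 56.5 + 56 = 112.5 mm. Focus is achieved when 1/f = 1/dₒ + 1/dᵢ, giving dₒ = 1/(1/f − 1/(f+e)).
Magnification m = dᵢ/dₒ = (f+e)·(1/f − 1/(f+e)) = e/f = 56/56.5 ≈ 0.9912.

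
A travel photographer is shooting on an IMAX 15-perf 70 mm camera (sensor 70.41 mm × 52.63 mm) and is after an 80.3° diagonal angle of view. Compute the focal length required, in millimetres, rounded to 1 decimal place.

Sensor diagonal = √(70.41² + 52.63²) = √7727.4850 ≈ 87.9061 mm.
From α = 2·arctan(d/2f) we get f = d / (2·tan(α/2)).
With d = 87.9061 mm and α/2 = 40.15°, tan(α/2) ≈ 0.84357, so f ≈ 87.9061 / 1.68714 ≈ 52.1036 mm.

52.1 mm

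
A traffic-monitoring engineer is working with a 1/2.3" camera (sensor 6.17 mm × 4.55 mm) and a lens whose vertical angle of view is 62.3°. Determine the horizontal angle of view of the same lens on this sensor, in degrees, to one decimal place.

From the vertical AOV: f = 4.55 / (2·tan(31.15°)) = 4.55 / 1.20886 ≈ 3.7639 mm.
Horizontal AOV = 2·arctan(6.17 / (2 × 3.7639)) = 2·arctan(0.81963) ≈ 78.6783°.

78.7°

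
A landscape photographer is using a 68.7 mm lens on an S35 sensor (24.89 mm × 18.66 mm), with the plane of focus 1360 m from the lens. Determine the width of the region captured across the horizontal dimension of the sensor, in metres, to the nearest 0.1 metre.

492.7 m

dₒ: 1360 m = 1.36e+06 mm.
Similar triangles through the lens centre give W/dₒ = w/dᵢ; with 1/f = 1/dₒ + 1/dᵢ this gives W = w·(dₒ − f)/f.
W = 24.89 mm × (1.36e+06 − 68.7) / 68.7 = 24.89 × 19795.2154 ≈ 492702.912 mm = 492.703 m.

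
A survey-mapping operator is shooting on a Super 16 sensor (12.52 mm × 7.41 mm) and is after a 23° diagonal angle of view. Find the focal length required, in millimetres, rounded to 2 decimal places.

Sensor diagonal = √(12.52² + 7.41²) = √211.6585 ≈ 14.5485 mm.
From α = 2·arctan(d/2f) we get f = d / (2·tan(α/2)).
With d = 14.5485 mm and α/2 = 11.5°, tan(α/2) ≈ 0.20345, so f ≈ 14.5485 / 0.40690 ≈ 35.7541 mm.

35.75 mm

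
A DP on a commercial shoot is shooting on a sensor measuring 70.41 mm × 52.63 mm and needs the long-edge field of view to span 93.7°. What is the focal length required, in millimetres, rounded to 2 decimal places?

From α = 2·arctan(w/2f) we get f = w / (2·tan(α/2)).
With w = 70.41 mm and α/2 = 46.85°, tan(α/2) ≈ 1.06676, so f ≈ 70.41 / 2.13351 ≈ 33.0019 mm.

33.00 mm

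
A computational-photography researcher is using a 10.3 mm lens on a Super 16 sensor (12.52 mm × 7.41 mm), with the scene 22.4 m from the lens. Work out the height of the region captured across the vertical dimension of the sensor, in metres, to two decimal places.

16.11 m

dₒ: 22.4 m = 22400 mm.
Similar triangles through the lens centre give W/dₒ = h/dᵢ; with 1/f = 1/dₒ + 1/dᵢ this gives W = h·(dₒ − f)/f.
W = 7.41 mm × (22400 − 10.3) / 10.3 = 7.41 × 2173.7573 ≈ 16107.541 mm = 16.1075 m.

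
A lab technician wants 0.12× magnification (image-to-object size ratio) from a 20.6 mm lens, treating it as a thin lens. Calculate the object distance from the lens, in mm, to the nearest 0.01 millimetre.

With m = dᵢ/dₒ and 1/f = 1/dₒ + 1/dᵢ, substituting dᵢ = m·dₒ gives 1/f = (1 + 1/m)/dₒ, hence dₒ = f·(1 + 1/m).
dₒ = 20.6 × (1 + 1/0.12) = 20.6 × 9.33333 ≈ 192.267 mm.

192.27 mm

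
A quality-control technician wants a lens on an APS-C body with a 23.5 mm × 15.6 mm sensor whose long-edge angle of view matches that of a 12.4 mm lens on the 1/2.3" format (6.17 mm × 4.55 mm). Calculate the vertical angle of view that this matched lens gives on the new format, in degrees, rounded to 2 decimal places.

18.76°

Equal long-edge AOV ⇒ f₂ = f₁ · 23.5/6.17 = 12.4 × 3.80875 ≈ 47.2285 mm.
Vertical AOV on the new format = 2·arctan(15.6 / (2 × 47.2285)) = 2·arctan(0.16515) ≈ 18.7560°.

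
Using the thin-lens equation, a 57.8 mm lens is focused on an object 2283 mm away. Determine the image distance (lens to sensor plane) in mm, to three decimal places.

59.301 mm

1/dᵢ = 1/f − 1/dₒ = 1/57.8 − 1/2283 = 0.0168630 mm⁻¹.
dᵢ = 1/0.0168630 ≈ 59.3014 mm.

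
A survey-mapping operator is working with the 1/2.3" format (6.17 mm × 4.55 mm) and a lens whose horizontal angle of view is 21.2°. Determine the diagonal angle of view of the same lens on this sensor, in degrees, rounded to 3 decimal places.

From the horizontal AOV: f = 6.17 / (2·tan(10.6°)) = 6.17 / 0.37429 ≈ 16.4846 mm.
Sensor diagonal = √(6.17² + 4.55²) = √58.7714 ≈ 7.6663 mm.
Diagonal AOV = 2·arctan(7.6663 / (2 × 16.4846)) = 2·arctan(0.23253) ≈ 26.1805°.

26.181°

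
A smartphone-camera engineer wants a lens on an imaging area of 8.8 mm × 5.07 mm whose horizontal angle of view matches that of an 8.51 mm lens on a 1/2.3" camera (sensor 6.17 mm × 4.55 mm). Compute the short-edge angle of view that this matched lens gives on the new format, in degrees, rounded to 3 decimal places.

23.594°

Equal horizontal AOV ⇒ f₂ = f₁ · 8.8/6.17 = 8.51 × 1.42626 ≈ 12.1374 mm.
Short-edge AOV on the new format = 2·arctan(5.07 / (2 × 12.1374)) = 2·arctan(0.20886) ≈ 23.5942°.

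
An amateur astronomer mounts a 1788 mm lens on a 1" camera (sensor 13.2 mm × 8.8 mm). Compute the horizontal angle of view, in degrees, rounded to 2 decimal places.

Angle of view α = 2·arctan(w/2f) with w = 13.2 mm and f = 1788 mm.
w/2f = 0.00369; arctan(0.00369) ≈ 0.2115°, so α ≈ 0.4230°.

0.42°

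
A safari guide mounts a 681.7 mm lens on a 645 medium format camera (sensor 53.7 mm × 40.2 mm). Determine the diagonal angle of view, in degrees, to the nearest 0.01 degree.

Sensor diagonal = √(53.7² + 40.2²) = √4499.7300 ≈ 67.0800 mm.
Angle of view α = 2·arctan(d/2f) with d = 67.0800 mm and f = 681.7 mm.
d/2f = 0.04920; arctan(0.04920) ≈ 2.8167°, so α ≈ 5.6334°.

5.63°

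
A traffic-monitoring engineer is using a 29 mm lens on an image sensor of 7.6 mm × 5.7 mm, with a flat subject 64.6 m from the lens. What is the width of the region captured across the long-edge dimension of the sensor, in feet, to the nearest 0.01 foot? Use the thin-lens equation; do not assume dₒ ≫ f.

dₒ: 64.6 m = 64600 mm.
Similar triangles through the lens centre give W/dₒ = w/dᵢ; with 1/f = 1/dₒ + 1/dᵢ this gives W = w·(dₒ − f)/f.
W = 7.6 mm × (64600 − 29) / 29 = 7.6 × 2226.5862 ≈ 16922.055 mm = 16922.055/304.8 ft = 55.5186 ft.

55.52 ft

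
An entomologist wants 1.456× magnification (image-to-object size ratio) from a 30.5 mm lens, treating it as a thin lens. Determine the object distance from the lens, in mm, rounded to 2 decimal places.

With m = dᵢ/dₒ and 1/f = 1/dₒ + 1/dᵢ, substituting dᵢ = m·dₒ gives 1/f = (1 + 1/m)/dₒ, hence dₒ = f·(1 + 1/m).
dₒ = 30.5 × (1 + 1/1.456) = 30.5 × 1.68681 ≈ 51.448 mm.

51.45 mm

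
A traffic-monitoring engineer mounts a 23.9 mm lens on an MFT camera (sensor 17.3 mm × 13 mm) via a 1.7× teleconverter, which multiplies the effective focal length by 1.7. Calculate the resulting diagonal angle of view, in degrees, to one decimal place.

Effective focal length f = 23.9 × 1.7 = 40.63 mm.
Sensor diagonal = √(17.3² + 13²) = √468.2900 ≈ 21.6400 mm.
α = 2·arctan(21.640 / (2 × 40.63)) = 2·arctan(0.26631) ≈ 29.8242°.

29.8°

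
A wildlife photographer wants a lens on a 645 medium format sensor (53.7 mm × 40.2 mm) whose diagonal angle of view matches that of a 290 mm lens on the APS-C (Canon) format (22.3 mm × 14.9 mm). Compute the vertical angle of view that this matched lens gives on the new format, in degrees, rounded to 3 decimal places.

3.175°

Sensor diagonal = √(22.3² + 14.9²) = √719.3000 ≈ 26.8198 mm.
Sensor diagonal = √(53.7² + 40.2²) = √4499.7300 ≈ 67.0800 mm.
Equal diagonal AOV ⇒ f₂ = f₁ · 67.0800/26.8198 = 290 × 2.50114 ≈ 725.3309 mm.
Vertical AOV on the new format = 2·arctan(40.2 / (2 × 725.3309)) = 2·arctan(0.02771) ≈ 3.1747°.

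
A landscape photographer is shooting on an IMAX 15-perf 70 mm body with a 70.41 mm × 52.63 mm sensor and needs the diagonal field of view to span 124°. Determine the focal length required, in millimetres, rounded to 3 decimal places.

Sensor diagonal = √(70.41² + 52.63²) = √7727.4850 ≈ 87.9061 mm.
From α = 2·arctan(d/2f) we get f = d / (2·tan(α/2)).
With d = 87.9061 mm and α/2 = 62°, tan(α/2) ≈ 1.88073, so f ≈ 87.9061 / 3.76145 ≈ 23.3703 mm.

23.370 mm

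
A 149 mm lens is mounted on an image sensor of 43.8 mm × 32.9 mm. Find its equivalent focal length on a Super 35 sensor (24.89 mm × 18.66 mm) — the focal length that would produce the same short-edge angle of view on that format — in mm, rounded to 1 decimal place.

84.5 mm

Equal angle of view means equal height/f ratio, so f₂ = f₁ · (height₂/height₁) = 149 × 18.66/32.9.
f₂ = 149 × 0.56717 ≈ 84.509 mm.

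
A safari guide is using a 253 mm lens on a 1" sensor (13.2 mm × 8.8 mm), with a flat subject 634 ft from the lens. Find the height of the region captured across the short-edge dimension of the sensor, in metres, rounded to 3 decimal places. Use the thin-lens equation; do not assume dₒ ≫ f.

6.713 m

dₒ: 634 ft × 304.8 mm/ft = 193243.19 mm.
Similar triangles through the lens centre give W/dₒ = h/dᵢ; with 1/f = 1/dₒ + 1/dᵢ this gives W = h·(dₒ − f)/f.
W = 8.8 mm × (193243 − 253) / 253 = 8.8 × 762.8071 ≈ 6712.702 mm = 6.7127 m.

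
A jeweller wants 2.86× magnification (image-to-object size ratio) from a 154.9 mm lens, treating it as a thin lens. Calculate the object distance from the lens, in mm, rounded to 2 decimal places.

209.06 mm

With m = dᵢ/dₒ and 1/f = 1/dₒ + 1/dᵢ, substituting dᵢ = m·dₒ gives 1/f = (1 + 1/m)/dₒ, hence dₒ = f·(1 + 1/m).
dₒ = 154.9 × (1 + 1/2.86) = 154.9 × 1.34965 ≈ 209.061 mm.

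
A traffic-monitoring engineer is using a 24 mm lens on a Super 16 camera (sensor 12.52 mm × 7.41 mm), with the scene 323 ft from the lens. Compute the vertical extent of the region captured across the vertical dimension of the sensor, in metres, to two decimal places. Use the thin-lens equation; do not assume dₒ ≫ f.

30.39 m

dₒ: 323 ft × 304.8 mm/ft = 98450.40 mm.
Similar triangles through the lens centre give W/dₒ = h/dᵢ; with 1/f = 1/dₒ + 1/dᵢ this gives W = h·(dₒ − f)/f.
W = 7.41 mm × (98450.4 − 24) / 24 = 7.41 × 4101.0999 ≈ 30389.150 mm = 30.3892 m.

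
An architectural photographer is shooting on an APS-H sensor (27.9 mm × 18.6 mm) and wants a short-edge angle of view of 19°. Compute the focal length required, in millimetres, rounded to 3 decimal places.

From α = 2·arctan(h/2f) we get f = h / (2·tan(α/2)).
With h = 18.6 mm and α/2 = 9.5°, tan(α/2) ≈ 0.16734, so f ≈ 18.6 / 0.33469 ≈ 55.5746 mm.

55.575 mm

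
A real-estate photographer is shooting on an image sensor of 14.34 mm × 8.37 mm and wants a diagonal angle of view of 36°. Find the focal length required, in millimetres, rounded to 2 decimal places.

Sensor diagonal = √(14.34² + 8.37²) = √275.6925 ≈ 16.6040 mm.
From α = 2·arctan(d/2f) we get f = d / (2·tan(α/2)).
With d = 16.6040 mm and α/2 = 18°, tan(α/2) ≈ 0.32492, so f ≈ 16.6040 / 0.64984 ≈ 25.5509 mm.

25.55 mm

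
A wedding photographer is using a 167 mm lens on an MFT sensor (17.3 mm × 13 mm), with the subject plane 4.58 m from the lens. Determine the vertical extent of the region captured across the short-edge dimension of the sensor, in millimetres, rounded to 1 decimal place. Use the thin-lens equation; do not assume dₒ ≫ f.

343.5 mm

dₒ: 4.58 m = 4580 mm.
Similar triangles through the lens centre give W/dₒ = h/dᵢ; with 1/f = 1/dₒ + 1/dᵢ this gives W = h·(dₒ − f)/f.
W = 13 mm × (4580 − 167) / 167 = 13 × 26.4251 ≈ 343.527 mm.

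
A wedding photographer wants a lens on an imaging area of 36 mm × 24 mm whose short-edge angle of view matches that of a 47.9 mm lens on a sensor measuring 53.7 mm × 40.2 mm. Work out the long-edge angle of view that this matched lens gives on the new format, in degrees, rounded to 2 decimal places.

64.38°

Equal short-edge AOV ⇒ f₂ = f₁ · 24/40.2 = 47.9 × 0.59701 ≈ 28.5970 mm.
Long-edge AOV on the new format = 2·arctan(36 / (2 × 28.5970)) = 2·arctan(0.62944) ≈ 64.3756°.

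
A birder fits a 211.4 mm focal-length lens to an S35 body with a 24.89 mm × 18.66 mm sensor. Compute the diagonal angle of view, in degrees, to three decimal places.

8.416°

Sensor diagonal = √(24.89² + 18.66²) = √967.7077 ≈ 31.1080 mm.
Angle of view α = 2·arctan(d/2f) with d = 31.1080 mm and f = 211.4 mm.
d/2f = 0.07358; arctan(0.07358) ≈ 4.2080°, so α ≈ 8.4160°.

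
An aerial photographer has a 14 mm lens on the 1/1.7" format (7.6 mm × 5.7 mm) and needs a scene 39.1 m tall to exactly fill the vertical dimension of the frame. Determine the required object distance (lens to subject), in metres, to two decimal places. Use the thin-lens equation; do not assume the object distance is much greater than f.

W: 39.1 m = 39100 mm.
Magnification m = h/W = dᵢ/dₒ; combined with 1/f = 1/dₒ + 1/dᵢ this gives dₒ = f·(1 + W/h).
dₒ = 14 mm × (1 + 39100/5.7) = 14 × 6860.6491 ≈ 96049.088 mm = 96.0491 m.

96.05 m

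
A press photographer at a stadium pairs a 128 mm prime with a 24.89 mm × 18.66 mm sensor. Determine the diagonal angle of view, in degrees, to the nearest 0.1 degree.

Sensor diagonal = √(24.89² + 18.66²) = √967.7077 ≈ 31.1080 mm.
Angle of view α = 2·arctan(d/2f) with d = 31.1080 mm and f = 128 mm.
d/2f = 0.12152; arctan(0.12152) ≈ 6.9284°, so α ≈ 13.8567°.

13.9°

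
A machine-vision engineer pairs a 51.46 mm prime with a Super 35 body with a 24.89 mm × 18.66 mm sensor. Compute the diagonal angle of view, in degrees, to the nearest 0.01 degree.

33.64°

Sensor diagonal = √(24.89² + 18.66²) = √967.7077 ≈ 31.1080 mm.
Angle of view α = 2·arctan(d/2f) with d = 31.1080 mm and f = 51.46 mm.
d/2f = 0.30225; arctan(0.30225) ≈ 16.8177°, so α ≈ 33.6353°.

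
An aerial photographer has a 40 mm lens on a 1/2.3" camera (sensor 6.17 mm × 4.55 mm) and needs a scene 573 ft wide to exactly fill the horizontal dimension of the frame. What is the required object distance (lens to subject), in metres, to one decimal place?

W: 573 ft × 304.8 mm/ft = 174650.39 mm.
Magnification m = w/W = dᵢ/dₒ; combined with 1/f = 1/dₒ + 1/dᵢ this gives dₒ = f·(1 + W/w).
dₒ = 40 mm × (1 + 174650/6.17) = 40 × 28307.3848 ≈ 1132295.393 mm = 1132.3 m.

1132.3 m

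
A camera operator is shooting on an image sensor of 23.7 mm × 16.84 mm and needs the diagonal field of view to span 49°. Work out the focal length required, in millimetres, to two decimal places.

Sensor diagonal = √(23.7² + 16.84²) = √845.2756 ≈ 29.0736 mm.
From α = 2·arctan(d/2f) we get f = d / (2·tan(α/2)).
With d = 29.0736 mm and α/2 = 24.5°, tan(α/2) ≈ 0.45573, so f ≈ 29.0736 / 0.91145 ≈ 31.8981 mm.

31.90 mm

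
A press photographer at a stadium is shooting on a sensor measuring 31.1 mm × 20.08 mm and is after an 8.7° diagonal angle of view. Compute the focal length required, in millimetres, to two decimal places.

Sensor diagonal = √(31.1² + 20.08²) = √1370.4164 ≈ 37.0191 mm.
From α = 2·arctan(d/2f) we get f = d / (2·tan(α/2)).
With d = 37.0191 mm and α/2 = 4.35°, tan(α/2) ≈ 0.07607, so f ≈ 37.0191 / 0.15214 ≈ 243.3291 mm.

243.33 mm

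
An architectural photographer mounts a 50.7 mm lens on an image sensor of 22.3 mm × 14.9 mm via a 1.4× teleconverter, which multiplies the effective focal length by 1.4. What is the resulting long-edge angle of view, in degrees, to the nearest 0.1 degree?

17.9°

Effective focal length f = 50.7 × 1.4 = 70.98 mm.
α = 2·arctan(22.3 / (2 × 70.98)) = 2·arctan(0.15709) ≈ 17.8549°.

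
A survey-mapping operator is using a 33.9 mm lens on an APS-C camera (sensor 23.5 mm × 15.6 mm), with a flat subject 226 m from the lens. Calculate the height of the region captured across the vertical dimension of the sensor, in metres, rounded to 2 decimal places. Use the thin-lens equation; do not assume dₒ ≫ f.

103.98 m

dₒ: 226 m = 226000 mm.
Similar triangles through the lens centre give W/dₒ = h/dᵢ; with 1/f = 1/dₒ + 1/dᵢ this gives W = h·(dₒ − f)/f.
W = 15.6 mm × (226000 − 33.9) / 33.9 = 15.6 × 6665.6667 ≈ 103984.400 mm = 103.984 m.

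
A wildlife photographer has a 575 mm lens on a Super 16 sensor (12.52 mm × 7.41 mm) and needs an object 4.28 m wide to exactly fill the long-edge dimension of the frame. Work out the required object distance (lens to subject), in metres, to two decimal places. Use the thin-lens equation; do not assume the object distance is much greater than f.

W: 4.28 m = 4280 mm.
Magnification m = w/W = dᵢ/dₒ; combined with 1/f = 1/dₒ + 1/dᵢ this gives dₒ = f·(1 + W/w).
dₒ = 575 mm × (1 + 4280/12.52) = 575 × 342.8530 ≈ 197140.495 mm = 197.14 m.

197.14 m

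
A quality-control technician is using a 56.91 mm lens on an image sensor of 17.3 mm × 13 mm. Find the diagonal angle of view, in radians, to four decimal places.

Sensor diagonal = √(17.3² + 13²) = √468.2900 ≈ 21.6400 mm.
Angle of view α = 2·arctan(d/2f) with d = 21.6400 mm and f = 56.91 mm.
d/2f = 0.19012; arctan(0.19012) ≈ 0.1879 rad, so α ≈ 0.3758 rad.

0.3758 rad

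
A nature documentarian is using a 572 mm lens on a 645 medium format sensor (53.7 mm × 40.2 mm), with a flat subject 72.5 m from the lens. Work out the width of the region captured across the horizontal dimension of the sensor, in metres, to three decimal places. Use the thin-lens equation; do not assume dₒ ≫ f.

6.753 m

dₒ: 72.5 m = 72500 mm.
Similar triangles through the lens centre give W/dₒ = w/dᵢ; with 1/f = 1/dₒ + 1/dᵢ this gives W = w·(dₒ − f)/f.
W = 53.7 mm × (72500 − 572) / 572 = 53.7 × 125.7483 ≈ 6752.681 mm = 6.75268 m.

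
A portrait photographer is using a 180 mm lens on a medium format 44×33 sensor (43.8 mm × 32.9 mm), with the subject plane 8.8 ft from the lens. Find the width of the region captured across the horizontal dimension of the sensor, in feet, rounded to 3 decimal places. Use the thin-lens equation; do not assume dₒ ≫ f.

dₒ: 8.8 ft × 304.8 mm/ft = 2682.24 mm.
Similar triangles through the lens centre give W/dₒ = w/dᵢ; with 1/f = 1/dₒ + 1/dᵢ this gives W = w·(dₒ − f)/f.
W = 43.8 mm × (2682.24 − 180) / 180 = 43.8 × 13.9013 ≈ 608.878 mm = 608.878/304.8 ft = 1.99763 ft.

1.998 ft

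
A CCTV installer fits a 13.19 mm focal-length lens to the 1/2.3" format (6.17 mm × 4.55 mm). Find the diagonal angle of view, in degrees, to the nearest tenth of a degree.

Sensor diagonal = √(6.17² + 4.55²) = √58.7714 ≈ 7.6663 mm.
Angle of view α = 2·arctan(d/2f) with d = 7.6663 mm and f = 13.19 mm.
d/2f = 0.29061; arctan(0.29061) ≈ 16.2043°, so α ≈ 32.4086°.

32.4°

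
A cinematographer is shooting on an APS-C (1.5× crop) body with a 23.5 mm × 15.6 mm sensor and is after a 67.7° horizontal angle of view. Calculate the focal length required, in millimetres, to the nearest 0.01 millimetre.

From α = 2·arctan(w/2f) we get f = w / (2·tan(α/2)).
With w = 23.5 mm and α/2 = 33.85°, tan(α/2) ≈ 0.67071, so f ≈ 23.5 / 1.34141 ≈ 17.5188 mm.

17.52 mm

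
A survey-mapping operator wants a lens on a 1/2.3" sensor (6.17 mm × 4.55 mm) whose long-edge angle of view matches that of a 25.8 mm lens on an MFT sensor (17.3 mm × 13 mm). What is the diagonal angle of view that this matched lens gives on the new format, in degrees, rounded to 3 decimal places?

45.231°

Equal long-edge AOV ⇒ f₂ = f₁ · 6.17/17.3 = 25.8 × 0.35665 ≈ 9.2015 mm.
Sensor diagonal = √(6.17² + 4.55²) = √58.7714 ≈ 7.6663 mm.
Diagonal AOV on the new format = 2·arctan(7.6663 / (2 × 9.2015)) = 2·arctan(0.41658) ≈ 45.2309°.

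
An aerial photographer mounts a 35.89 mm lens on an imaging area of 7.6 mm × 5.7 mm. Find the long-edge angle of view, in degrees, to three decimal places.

12.088°

Angle of view α = 2·arctan(w/2f) with w = 7.6 mm and f = 35.89 mm.
w/2f = 0.10588; arctan(0.10588) ≈ 6.0439°, so α ≈ 12.0878°.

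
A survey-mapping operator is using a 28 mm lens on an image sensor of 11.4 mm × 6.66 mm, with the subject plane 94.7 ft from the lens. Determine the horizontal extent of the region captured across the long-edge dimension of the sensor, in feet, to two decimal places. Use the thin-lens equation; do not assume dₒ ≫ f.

dₒ: 94.7 ft × 304.8 mm/ft = 28864.56 mm.
Similar triangles through the lens centre give W/dₒ = w/dᵢ; with 1/f = 1/dₒ + 1/dᵢ this gives W = w·(dₒ − f)/f.
W = 11.4 mm × (28864.6 − 28) / 28 = 11.4 × 1029.8771 ≈ 11740.599 mm = 11740.599/304.8 ft = 38.519 ft.

38.52 ft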